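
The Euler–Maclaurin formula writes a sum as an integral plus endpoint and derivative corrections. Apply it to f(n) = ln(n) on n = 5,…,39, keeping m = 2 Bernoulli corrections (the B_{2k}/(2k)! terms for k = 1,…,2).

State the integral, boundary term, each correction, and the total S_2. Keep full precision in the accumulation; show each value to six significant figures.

∫_5^39 ln(x) dx evaluates to 100.832.
Endpoint term: (f(5) + f(39))/2 = (1.60944 + 3.66356)/2 = 2.63650.
Running total after boundary: 103.468.
Order-1 term: 1/12 · (0.0256410 − 0.200000) = -0.0145299.
Partial sum through k=1: 103.454.
Order-2 term: −1/720 · (3.37160e-05 − 0.0160000) = 2.21754e-05.

S_2 ≈ 103.454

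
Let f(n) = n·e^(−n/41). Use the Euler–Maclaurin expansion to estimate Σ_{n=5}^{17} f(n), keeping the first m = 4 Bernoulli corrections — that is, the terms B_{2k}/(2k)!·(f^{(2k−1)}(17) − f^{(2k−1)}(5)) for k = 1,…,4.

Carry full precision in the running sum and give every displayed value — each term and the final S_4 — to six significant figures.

∫_5^17 x·e^(−x/41) dx evaluates to 98.6075.
Boundary: ½(f(5) + f(17)) = ½(4.42596 + 11.2299) = 7.82793.
So far: 106.435.
Order-1 term: 1/12 · (0.386682 − 0.777241) = -0.0325466.
Running total after k=1: 106.403.
Order-2 term: −1/720 · (0.00101597 − 0.00151554) = 6.93848e-07.
Running total after k=2: 106.403.
Order-3 term: 1/30240 · (1.07193e-06 − 1.52809e-06) = -1.50846e-11.
Running total after k=3: 106.403.
Order-4 term: −1/1209600 · (9.15806e-10 − 1.28174e-09) = 3.02523e-16.

S_4 ≈ 106.403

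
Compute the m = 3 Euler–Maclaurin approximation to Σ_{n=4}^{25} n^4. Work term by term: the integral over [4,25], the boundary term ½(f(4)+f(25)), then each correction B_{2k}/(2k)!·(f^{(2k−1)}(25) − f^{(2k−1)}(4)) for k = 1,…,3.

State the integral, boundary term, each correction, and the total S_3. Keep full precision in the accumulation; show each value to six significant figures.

S_3 ≈ 2.15355e+06

Integral: ∫_4^25 x^4 dx = 1.95292e+06.
Endpoint term: (f(4) + f(25))/2 = (256.000 + 390625)/2 = 195440.
Running total after boundary: 2.14836e+06.
Order-1 term: 1/12 · (62500.0 − 256.000) = 5187.00.
After k=1: 2.15355e+06.
Order-2 term: −1/720 · (600.000 − 96.0000) = -0.700000.
After k=2: 2.15355e+06.
Order-3 term: 1/30240 · (0.00000 − 0.00000) = 0.00000.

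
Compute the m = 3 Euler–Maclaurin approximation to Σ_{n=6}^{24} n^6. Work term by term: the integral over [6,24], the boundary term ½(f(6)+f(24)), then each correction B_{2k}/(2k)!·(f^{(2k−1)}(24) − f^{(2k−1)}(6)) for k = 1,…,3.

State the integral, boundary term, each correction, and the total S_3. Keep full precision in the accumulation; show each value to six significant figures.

S_3 ≈ 7.54720e+08

∫_6^24 x^6 dx evaluates to 6.55170e+08.
Boundary: ½(f(6) + f(24)) = ½(46656.0 + 1.91103e+08) = 9.55748e+07.
Running total after boundary: 7.50745e+08.
k=1: B_{2}/(2)! × [f^{(1)}(24) − f^{(1)}(6)] = 1/12 × (4.77757e+07 − 46656.0) = 3.97742e+06.
Partial sum through k=1: 7.54722e+08.
k=2: B_{4}/(4)! × [f^{(3)}(24) − f^{(3)}(6)] = −1/720 × (1.65888e+06 − 25920.0) = -2268.00.
Partial sum through k=2: 7.54720e+08.
k=3: B_{6}/(6)! × [f^{(5)}(24) − f^{(5)}(6)] = 1/30240 × (17280.0 − 4320.00) = 0.428571.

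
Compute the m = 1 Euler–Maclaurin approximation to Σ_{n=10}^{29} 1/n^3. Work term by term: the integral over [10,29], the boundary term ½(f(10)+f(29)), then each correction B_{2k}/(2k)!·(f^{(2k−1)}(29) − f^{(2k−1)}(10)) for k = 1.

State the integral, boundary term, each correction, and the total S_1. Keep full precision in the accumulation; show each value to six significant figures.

The integral term ∫_10^29 1/x^3 dx = 0.00440547.
Endpoint term: (f(10) + f(29))/2 = (0.00100000 + 4.10021e-05)/2 = 0.000520501.
Running total after boundary: 0.00492597.
Correction k=1: B_{2}/2! · (f^{(1)}(29) − f^{(1)}(10)) = 1/12 · (-4.24160e-06 − (-0.000300000)) = 2.46465e-05.

S_1 ≈ 0.00495062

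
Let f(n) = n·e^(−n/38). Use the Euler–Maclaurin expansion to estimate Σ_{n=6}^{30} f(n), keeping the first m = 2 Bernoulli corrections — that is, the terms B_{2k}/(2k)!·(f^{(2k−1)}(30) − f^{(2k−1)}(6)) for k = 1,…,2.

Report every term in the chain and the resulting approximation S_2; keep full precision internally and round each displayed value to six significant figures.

The integral term ∫_6^30 x·e^(−x/38) dx = 254.435.
Boundary: ½(f(6) + f(30)) = ½(5.12364 + 13.6225) = 9.37307.
Integral + boundary = 263.808.
Order-1 term: 1/12 · (0.0955966 − 0.719107) = -0.0519592.
Partial sum through k=1: 263.756.
Order-2 term: −1/720 · (0.000695127 − 0.00168074) = 1.36890e-06.

S_2 ≈ 263.756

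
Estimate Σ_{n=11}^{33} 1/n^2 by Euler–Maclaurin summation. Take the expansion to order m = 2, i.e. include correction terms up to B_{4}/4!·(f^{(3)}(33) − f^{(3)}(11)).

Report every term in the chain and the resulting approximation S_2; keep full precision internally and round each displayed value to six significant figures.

∫_11^33 1/x^2 dx evaluates to 0.0606061.
½[f(11) + f(33)] = ½[0.00826446 + 0.000918274] = 0.00459137.
So far: 0.0651974.
Order-1 term: 1/12 · (-5.56529e-05 − (-0.00150263)) = 0.000120581.
Partial sum through k=1: 0.0653180.
Order-2 term: −1/720 · (-6.13256e-07 − (-0.000149021)) = -2.06122e-07.

S_2 ≈ 0.0653178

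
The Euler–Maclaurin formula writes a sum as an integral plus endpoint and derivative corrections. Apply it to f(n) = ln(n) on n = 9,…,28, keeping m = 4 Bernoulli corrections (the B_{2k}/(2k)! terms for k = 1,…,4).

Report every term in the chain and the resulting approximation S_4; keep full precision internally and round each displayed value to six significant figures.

∫_9^28 ln(x) dx evaluates to 54.5267.
½[f(9) + f(28)] = ½[2.19722 + 3.33220] = 2.76471.
So far: 57.2914.
k=1: B_{2}/(2)! × [f^{(1)}(28) − f^{(1)}(9)] = 1/12 × (0.0357143 − 0.111111) = -0.00628307.
After k=1: 57.2851.
k=2: B_{4}/(4)! × [f^{(3)}(28) − f^{(3)}(9)] = −1/720 × (9.11079e-05 − 0.00274348) = 3.68386e-06.
After k=2: 57.2851.
k=3: B_{6}/(6)! × [f^{(5)}(28) − f^{(5)}(9)] = 1/30240 × (1.39451e-06 − 0.000406442) = -1.33944e-08.
After k=3: 57.2851.
k=4: B_{8}/(8)! × [f^{(7)}(28) − f^{(7)}(9)] = −1/1209600 × (5.33613e-08 − 0.000150534) = 1.24405e-10.

S_4 ≈ 57.2851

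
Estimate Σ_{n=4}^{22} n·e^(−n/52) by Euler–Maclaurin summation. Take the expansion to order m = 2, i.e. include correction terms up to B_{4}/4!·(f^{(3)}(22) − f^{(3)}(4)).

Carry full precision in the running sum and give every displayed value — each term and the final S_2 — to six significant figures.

S_2 ≈ 184.867

∫_4^22 x·e^(−x/52) dx evaluates to 175.850.
Endpoint term: (f(4) + f(22))/2 = (3.70384 + 14.4106)/2 = 9.05723.
So far: 184.907.
Correction k=1: B_{2}/2! · (f^{(1)}(22) − f^{(1)}(4)) = 1/12 · (0.377901 − 0.854733) = -0.0397360.
Running total after k=1: 184.867.
Correction k=2: B_{4}/4! · (f^{(3)}(22) − f^{(3)}(4)) = −1/720 · (0.000624245 − 0.00100098) = 5.23246e-07.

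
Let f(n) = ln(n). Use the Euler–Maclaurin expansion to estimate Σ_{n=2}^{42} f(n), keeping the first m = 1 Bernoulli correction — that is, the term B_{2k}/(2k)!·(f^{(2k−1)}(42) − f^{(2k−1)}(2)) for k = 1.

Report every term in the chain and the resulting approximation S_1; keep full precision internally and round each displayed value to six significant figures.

∫_2^42 ln(x) dx evaluates to 115.596.
Boundary: ½(f(2) + f(42)) = ½(0.693147 + 3.73767) = 2.21541.
Running total after boundary: 117.811.
k=1: B_{2}/(2)! × [f^{(1)}(42) − f^{(1)}(2)] = 1/12 × (0.0238095 − 0.500000) = -0.0396825.

S_1 ≈ 117.772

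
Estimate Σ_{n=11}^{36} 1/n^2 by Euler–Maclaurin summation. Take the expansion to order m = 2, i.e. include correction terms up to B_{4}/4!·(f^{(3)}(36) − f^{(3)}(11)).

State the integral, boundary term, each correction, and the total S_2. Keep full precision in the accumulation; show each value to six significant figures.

S_2 ≈ 0.0677708

Integral: ∫_11^36 1/x^2 dx = 0.0631313.
Endpoint term: (f(11) + f(36))/2 = (0.00826446 + 0.000771605)/2 = 0.00451803.
Running total after boundary: 0.0676493.
Correction k=1: B_{2}/2! · (f^{(1)}(36) − f^{(1)}(11)) = 1/12 · (-4.28669e-05 − (-0.00150263)) = 0.000121647.
After k=1: 0.0677710.
Correction k=2: B_{4}/4! · (f^{(3)}(36) − f^{(3)}(11)) = −1/720 · (-3.96916e-07 − (-0.000149021)) = -2.06423e-07.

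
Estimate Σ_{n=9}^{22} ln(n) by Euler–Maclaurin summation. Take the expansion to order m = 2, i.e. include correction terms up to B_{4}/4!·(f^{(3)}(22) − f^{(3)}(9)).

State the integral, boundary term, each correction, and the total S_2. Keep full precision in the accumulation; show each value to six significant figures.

S_2 ≈ 37.8666

∫_9^22 ln(x) dx evaluates to 35.2279.
Boundary: ½(f(9) + f(22)) = ½(2.19722 + 3.09104) = 2.64413.
So far: 37.8720.
Order-1 term: 1/12 · (0.0454545 − 0.111111) = -0.00547138.
Running total after k=1: 37.8666.
Order-2 term: −1/720 · (0.000187829 − 0.00274348) = 3.54952e-06.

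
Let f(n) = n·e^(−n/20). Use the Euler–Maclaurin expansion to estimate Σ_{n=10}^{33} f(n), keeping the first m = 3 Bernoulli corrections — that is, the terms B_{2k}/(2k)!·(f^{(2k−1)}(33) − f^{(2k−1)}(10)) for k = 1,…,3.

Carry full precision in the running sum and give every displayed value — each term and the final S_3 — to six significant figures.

S_3 ≈ 166.511

∫_10^33 x·e^(−x/20) dx evaluates to 160.345.
Boundary: ½(f(10) + f(33)) = ½(6.06531 + 6.33765) = 6.20148.
Running total after boundary: 166.547.
Correction k=1: B_{2}/2! · (f^{(1)}(33) − f^{(1)}(10)) = 1/12 · (-0.124832 − 0.303265) = -0.0356748.
Running total after k=1: 166.511.
Correction k=2: B_{4}/4! · (f^{(3)}(33) − f^{(3)}(10)) = −1/720 · (0.000648168 − 0.00379082) = 4.36479e-06.
Running total after k=2: 166.511.
Correction k=3: B_{6}/6! · (f^{(5)}(33) − f^{(5)}(10)) = 1/30240 · (4.02104e-06 − 1.70587e-05) = -4.31139e-10.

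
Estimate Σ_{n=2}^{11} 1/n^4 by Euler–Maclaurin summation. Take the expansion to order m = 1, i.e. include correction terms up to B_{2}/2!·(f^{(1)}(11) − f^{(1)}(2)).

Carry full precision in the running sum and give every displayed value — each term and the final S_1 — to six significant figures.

S_1 ≈ 0.0831150

Integral: ∫_2^11 1/x^4 dx = 0.0414162.
Endpoint term: (f(2) + f(11))/2 = (0.0625000 + 6.83013e-05)/2 = 0.0312842.
Running total after boundary: 0.0727004.
k=1: B_{2}/(2)! × [f^{(1)}(11) − f^{(1)}(2)] = 1/12 × (-2.48369e-05 − (-0.125000)) = 0.0104146.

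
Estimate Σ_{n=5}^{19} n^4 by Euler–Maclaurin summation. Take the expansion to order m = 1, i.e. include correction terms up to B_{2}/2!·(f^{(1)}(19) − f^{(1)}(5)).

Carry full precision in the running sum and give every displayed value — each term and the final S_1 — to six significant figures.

The integral term ∫_5^19 x^4 dx = 494595.
½[f(5) + f(19)] = ½[625.000 + 130321] = 65473.0.
Integral + boundary = 560068.
Correction k=1: B_{2}/2! · (f^{(1)}(19) − f^{(1)}(5)) = 1/12 · (27436.0 − 500.000) = 2244.67.

S_1 ≈ 562312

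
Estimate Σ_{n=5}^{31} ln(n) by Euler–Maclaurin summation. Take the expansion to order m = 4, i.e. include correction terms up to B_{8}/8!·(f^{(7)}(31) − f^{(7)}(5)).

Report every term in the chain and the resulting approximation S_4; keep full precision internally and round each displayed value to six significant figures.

S_4 ≈ 74.9142

Integral: ∫_5^31 ln(x) dx = 72.4064.
Endpoint term: (f(5) + f(31))/2 = (1.60944 + 3.43399)/2 = 2.52171.
So far: 74.9281.
k=1: B_{2}/(2)! × [f^{(1)}(31) − f^{(1)}(5)] = 1/12 × (0.0322581 − 0.200000) = -0.0139785.
Running total after k=1: 74.9141.
k=2: B_{4}/(4)! × [f^{(3)}(31) − f^{(3)}(5)] = −1/720 × (6.71344e-05 − 0.0160000) = 2.21290e-05.
Running total after k=2: 74.9142.
k=3: B_{6}/(6)! × [f^{(5)}(31) − f^{(5)}(5)] = 1/30240 × (8.38306e-07 − 0.00768000) = -2.53941e-07.
Running total after k=3: 74.9142.
k=4: B_{8}/(8)! × [f^{(7)}(31) − f^{(7)}(5)] = −1/1209600 × (2.61698e-08 − 0.00921600) = 7.61903e-09.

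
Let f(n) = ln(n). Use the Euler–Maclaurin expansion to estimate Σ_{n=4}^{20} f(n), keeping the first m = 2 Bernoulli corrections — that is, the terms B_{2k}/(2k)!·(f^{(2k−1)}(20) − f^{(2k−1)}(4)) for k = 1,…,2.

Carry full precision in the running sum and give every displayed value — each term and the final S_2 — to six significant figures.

S_2 ≈ 40.5439

The integral term ∫_4^20 ln(x) dx = 38.3695.
½[f(4) + f(20)] = ½[1.38629 + 2.99573] = 2.19101.
Integral + boundary = 40.5605.
Order-1 term: 1/12 · (0.0500000 − 0.250000) = -0.0166667.
Running total after k=1: 40.5438.
Order-2 term: −1/720 · (0.000250000 − 0.0312500) = 4.30556e-05.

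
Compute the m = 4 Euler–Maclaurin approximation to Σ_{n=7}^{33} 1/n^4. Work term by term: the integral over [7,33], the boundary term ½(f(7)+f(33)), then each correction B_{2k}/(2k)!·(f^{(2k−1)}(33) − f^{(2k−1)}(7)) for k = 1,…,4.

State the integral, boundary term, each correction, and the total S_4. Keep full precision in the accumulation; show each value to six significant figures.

S_4 ≈ 0.00119084

The integral term ∫_7^33 1/x^4 dx = 0.000962542.
½[f(7) + f(33)] = ½[0.000416493 + 8.43226e-07] = 0.000208668.
Running total after boundary: 0.00117121.
k=1: B_{2}/(2)! × [f^{(1)}(33) − f^{(1)}(7)] = 1/12 × (-1.02209e-07 − (-0.000237996)) = 1.98245e-05.
After k=1: 0.00119103.
k=2: B_{4}/(4)! × [f^{(3)}(33) − f^{(3)}(7)] = −1/720 × (-2.81568e-09 − (-0.000145712)) = -2.02374e-07.
After k=2: 0.00119083.
k=3: B_{6}/(6)! × [f^{(5)}(33) − f^{(5)}(7)] = 1/30240 × (-1.44792e-10 − (-0.000166528)) = 5.50687e-09.
After k=3: 0.00119084.
k=4: B_{8}/(8)! × [f^{(7)}(33) − f^{(7)}(7)] = −1/1209600 × (-1.19663e-11 − (-0.000305868)) = -2.52867e-10.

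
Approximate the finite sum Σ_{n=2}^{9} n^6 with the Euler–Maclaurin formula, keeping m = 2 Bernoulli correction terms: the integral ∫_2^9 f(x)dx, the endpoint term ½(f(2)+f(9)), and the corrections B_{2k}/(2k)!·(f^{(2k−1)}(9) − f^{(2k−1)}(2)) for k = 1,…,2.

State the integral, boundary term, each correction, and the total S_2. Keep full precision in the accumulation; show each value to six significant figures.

The integral term ∫_2^9 x^6 dx = 683263.
½[f(2) + f(9)] = ½[64.0000 + 531441] = 265752.
Integral + boundary = 949016.
Correction k=1: B_{2}/2! · (f^{(1)}(9) − f^{(1)}(2)) = 1/12 · (354294 − 192.000) = 29508.5.
Partial sum through k=1: 978524.
Correction k=2: B_{4}/4! · (f^{(3)}(9) − f^{(3)}(2)) = −1/720 · (87480.0 − 960.000) = -120.167.

S_2 ≈ 978404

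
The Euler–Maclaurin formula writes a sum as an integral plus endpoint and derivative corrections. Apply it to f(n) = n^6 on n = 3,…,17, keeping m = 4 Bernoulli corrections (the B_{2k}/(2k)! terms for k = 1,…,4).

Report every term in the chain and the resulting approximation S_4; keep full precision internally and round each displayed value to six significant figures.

Integral: ∫_3^17 x^6 dx = 5.86195e+07.
½[f(3) + f(17)] = ½[729.000 + 2.41376e+07] = 1.20691e+07.
Integral + boundary = 7.06886e+07.
Order-1 term: 1/12 · (8.51914e+06 − 1458.00) = 709807.
After k=1: 7.13985e+07.
Order-2 term: −1/720 · (589560 − 3240.00) = -814.333.
After k=2: 7.13976e+07.
Order-3 term: 1/30240 · (12240.0 − 2160.00) = 0.333333.
After k=3: 7.13976e+07.
Order-4 term: −1/1209600 · (0.00000 − 0.00000) = 0.00000.

S_4 ≈ 7.13976e+07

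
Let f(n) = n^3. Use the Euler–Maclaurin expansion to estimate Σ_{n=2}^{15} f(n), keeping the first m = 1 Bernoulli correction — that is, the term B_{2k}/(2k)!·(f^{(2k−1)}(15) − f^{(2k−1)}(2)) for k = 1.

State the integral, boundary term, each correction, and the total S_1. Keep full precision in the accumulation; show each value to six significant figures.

Integral: ∫_2^15 x^3 dx = 12652.2.
½[f(2) + f(15)] = ½[8.00000 + 3375.00] = 1691.50.
So far: 14343.8.
Order-1 term: 1/12 · (675.000 − 12.0000) = 55.2500.

S_1 ≈ 14399.0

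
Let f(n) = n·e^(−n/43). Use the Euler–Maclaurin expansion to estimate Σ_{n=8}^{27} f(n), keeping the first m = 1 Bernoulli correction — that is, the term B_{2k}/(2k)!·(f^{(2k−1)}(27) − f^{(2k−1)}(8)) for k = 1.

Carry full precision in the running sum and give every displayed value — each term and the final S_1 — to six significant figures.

S_1 ≈ 224.731

Integral: ∫_8^27 x·e^(−x/43) dx = 214.245.
Endpoint term: (f(8) + f(27))/2 = (6.64188 + 14.4101)/2 = 10.5260.
So far: 224.771.
Correction k=1: B_{2}/2! · (f^{(1)}(27) − f^{(1)}(8)) = 1/12 · (0.198589 − 0.675773) = -0.0397653.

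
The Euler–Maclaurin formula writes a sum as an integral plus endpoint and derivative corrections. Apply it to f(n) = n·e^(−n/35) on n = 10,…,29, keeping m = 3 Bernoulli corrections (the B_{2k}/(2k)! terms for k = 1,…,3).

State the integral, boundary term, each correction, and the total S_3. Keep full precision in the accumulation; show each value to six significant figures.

S_3 ≈ 215.481

The integral term ∫_10^29 x·e^(−x/35) dx = 205.430.
Boundary: ½(f(10) + f(29)) = ½(7.51477 + 12.6635) = 10.0891.
So far: 215.519.
Correction k=1: B_{2}/2! · (f^{(1)}(29) − f^{(1)}(10)) = 1/12 · (0.0748582 − 0.536769) = -0.0384926.
Partial sum through k=1: 215.481.
Correction k=2: B_{4}/4! · (f^{(3)}(29) − f^{(3)}(10)) = −1/720 · (0.000774044 − 0.00166508) = 1.23755e-06.
Partial sum through k=2: 215.481.
Correction k=3: B_{6}/6! · (f^{(5)}(29) − f^{(5)}(10)) = 1/30240 · (1.21386e-06 − 2.36080e-06) = -3.79280e-11.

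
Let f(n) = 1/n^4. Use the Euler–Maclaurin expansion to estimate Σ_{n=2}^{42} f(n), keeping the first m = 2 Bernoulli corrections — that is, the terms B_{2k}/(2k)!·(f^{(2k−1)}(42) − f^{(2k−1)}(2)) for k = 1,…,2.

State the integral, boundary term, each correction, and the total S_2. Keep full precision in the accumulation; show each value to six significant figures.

Integral: ∫_2^42 1/x^4 dx = 0.0416622.
Boundary: ½(f(2) + f(42)) = ½(0.0625000 + 3.21368e-07) = 0.0312502.
Integral + boundary = 0.0729123.
k=1: B_{2}/(2)! × [f^{(1)}(42) − f^{(1)}(2)] = 1/12 × (-3.06065e-08 − (-0.125000)) = 0.0104167.
After k=1: 0.0833290.
k=2: B_{4}/(4)! × [f^{(3)}(42) − f^{(3)}(2)] = −1/720 × (-5.20519e-10 − (-0.937500)) = -0.00130208.

S_2 ≈ 0.0820269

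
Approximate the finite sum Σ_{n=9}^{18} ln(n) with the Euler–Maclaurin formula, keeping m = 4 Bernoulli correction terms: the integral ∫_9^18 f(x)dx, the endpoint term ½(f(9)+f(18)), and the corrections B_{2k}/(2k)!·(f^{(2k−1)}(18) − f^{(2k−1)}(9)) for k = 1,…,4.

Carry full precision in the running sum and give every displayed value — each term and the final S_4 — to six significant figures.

∫_9^18 ln(x) dx evaluates to 23.2517.
Endpoint term: (f(9) + f(18))/2 = (2.19722 + 2.89037)/2 = 2.54380.
Running total after boundary: 25.7955.
Correction k=1: B_{2}/2! · (f^{(1)}(18) − f^{(1)}(9)) = 1/12 · (0.0555556 − 0.111111) = -0.00462963.
Partial sum through k=1: 25.7908.
Correction k=2: B_{4}/4! · (f^{(3)}(18) − f^{(3)}(9)) = −1/720 · (0.000342936 − 0.00274348) = 3.33410e-06.
Partial sum through k=2: 25.7908.
Correction k=3: B_{6}/6! · (f^{(5)}(18) − f^{(5)}(9)) = 1/30240 · (1.27013e-05 − 0.000406442) = -1.30205e-08.
Partial sum through k=3: 25.7908.
Correction k=4: B_{8}/8! · (f^{(7)}(18) − f^{(7)}(9)) = −1/1209600 · (1.17605e-06 − 0.000150534) = 1.23477e-10.

S_4 ≈ 25.7908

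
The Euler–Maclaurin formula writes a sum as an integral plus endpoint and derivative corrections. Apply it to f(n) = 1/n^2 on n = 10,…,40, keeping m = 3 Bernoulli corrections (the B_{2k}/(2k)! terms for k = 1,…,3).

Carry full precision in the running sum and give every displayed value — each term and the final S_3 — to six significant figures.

Integral: ∫_10^40 1/x^2 dx = 0.0750000.
Boundary: ½(f(10) + f(40)) = ½(0.0100000 + 0.000625000) = 0.00531250.
So far: 0.0803125.
Correction k=1: B_{2}/2! · (f^{(1)}(40) − f^{(1)}(10)) = 1/12 · (-3.12500e-05 − (-0.00200000)) = 0.000164063.
Partial sum through k=1: 0.0804766.
Correction k=2: B_{4}/4! · (f^{(3)}(40) − f^{(3)}(10)) = −1/720 · (-2.34375e-07 − (-0.000240000)) = -3.33008e-07.
Partial sum through k=2: 0.0804762.
Correction k=3: B_{6}/6! · (f^{(5)}(40) − f^{(5)}(10)) = 1/30240 · (-4.39453e-09 − (-7.20000e-05)) = 2.38081e-09.

S_3 ≈ 0.0804762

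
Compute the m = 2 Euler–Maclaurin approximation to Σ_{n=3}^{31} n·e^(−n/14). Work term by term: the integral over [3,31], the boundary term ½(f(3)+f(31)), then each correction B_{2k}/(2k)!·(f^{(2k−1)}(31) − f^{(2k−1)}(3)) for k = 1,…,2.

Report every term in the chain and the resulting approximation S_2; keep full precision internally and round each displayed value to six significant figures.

The integral term ∫_3^31 x·e^(−x/14) dx = 123.278.
Endpoint term: (f(3) + f(31))/2 = (2.42135 + 3.38618)/2 = 2.90377.
Running total after boundary: 126.182.
Correction k=1: B_{2}/2! · (f^{(1)}(31) − f^{(1)}(3)) = 1/12 · (-0.132638 − 0.634164) = -0.0639002.
Running total after k=1: 126.118.
Correction k=2: B_{4}/4! · (f^{(3)}(31) − f^{(3)}(3)) = −1/720 · (0.000437881 − 0.0114714) = 1.53244e-05.

S_2 ≈ 126.118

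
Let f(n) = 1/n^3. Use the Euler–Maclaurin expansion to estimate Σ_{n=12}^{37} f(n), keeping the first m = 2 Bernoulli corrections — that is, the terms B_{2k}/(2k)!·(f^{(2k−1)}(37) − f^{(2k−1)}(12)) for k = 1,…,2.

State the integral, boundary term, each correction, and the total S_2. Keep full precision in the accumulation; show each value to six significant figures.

∫_12^37 1/x^3 dx evaluates to 0.00310699.
Boundary: ½(f(12) + f(37)) = ½(0.000578704 + 1.97422e-05) = 0.000299223.
Running total after boundary: 0.00340622.
Correction k=1: B_{2}/2! · (f^{(1)}(37) − f^{(1)}(12)) = 1/12 · (-1.60072e-06 − (-0.000144676)) = 1.19229e-05.
Running total after k=1: 0.00341814.
Correction k=2: B_{4}/4! · (f^{(3)}(37) − f^{(3)}(12)) = −1/720 · (-2.33852e-08 − (-2.00939e-05)) = -2.78757e-08.

S_2 ≈ 0.00341811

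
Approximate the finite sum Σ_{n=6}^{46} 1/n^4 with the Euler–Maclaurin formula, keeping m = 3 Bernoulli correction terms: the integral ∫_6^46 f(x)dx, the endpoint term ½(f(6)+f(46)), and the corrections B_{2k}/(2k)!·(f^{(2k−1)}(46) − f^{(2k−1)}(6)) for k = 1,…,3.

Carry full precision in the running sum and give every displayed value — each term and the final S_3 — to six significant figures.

∫_6^46 1/x^4 dx evaluates to 0.00153979.
Endpoint term: (f(6) + f(46))/2 = (0.000771605 + 2.23341e-07)/2 = 0.000385914.
Running total after boundary: 0.00192570.
Order-1 term: 1/12 · (-1.94210e-08 − (-0.000514403)) = 4.28653e-05.
Running total after k=1: 0.00196856.
Order-2 term: −1/720 · (-2.75345e-10 − (-0.000428669)) = -5.95374e-07.
Running total after k=2: 0.00196797.
Order-3 term: 1/30240 · (-7.28700e-12 − (-0.000666819)) = 2.20509e-08.

S_3 ≈ 0.00196799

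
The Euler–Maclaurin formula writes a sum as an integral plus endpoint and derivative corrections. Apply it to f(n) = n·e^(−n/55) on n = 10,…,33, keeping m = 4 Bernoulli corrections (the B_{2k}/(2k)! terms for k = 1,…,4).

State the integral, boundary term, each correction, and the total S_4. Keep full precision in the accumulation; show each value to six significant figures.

S_4 ≈ 337.604

∫_10^33 x·e^(−x/55) dx evaluates to 324.418.
Boundary: ½(f(10) + f(33)) = ½(8.33753 + 18.1108) = 13.2242.
Running total after boundary: 337.643.
Order-1 term: 1/12 · (0.219525 − 0.682161) = -0.0385531.
Partial sum through k=1: 337.604.
Order-2 term: −1/720 · (0.000435421 − 0.000776750) = 4.74068e-07.
Partial sum through k=2: 337.604.
Order-3 term: 1/30240 · (2.63891e-07 − 4.39005e-07) = -5.79080e-12.
Partial sum through k=3: 337.604.
Order-4 term: −1/1209600 · (1.26890e-10 − 2.05367e-10) = 6.48782e-17.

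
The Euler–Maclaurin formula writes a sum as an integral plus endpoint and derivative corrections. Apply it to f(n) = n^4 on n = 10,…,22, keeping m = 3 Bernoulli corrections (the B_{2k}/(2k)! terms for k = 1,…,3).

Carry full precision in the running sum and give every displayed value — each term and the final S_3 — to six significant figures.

S_3 ≈ 1.13607e+06

∫_10^22 x^4 dx evaluates to 1.01073e+06.
Boundary: ½(f(10) + f(22)) = ½(10000.0 + 234256) = 122128.
Running total after boundary: 1.13285e+06.
k=1: B_{2}/(2)! × [f^{(1)}(22) − f^{(1)}(10)] = 1/12 × (42592.0 − 4000.00) = 3216.00.
Running total after k=1: 1.13607e+06.
k=2: B_{4}/(4)! × [f^{(3)}(22) − f^{(3)}(10)] = −1/720 × (528.000 − 240.000) = -0.400000.
Running total after k=2: 1.13607e+06.
k=3: B_{6}/(6)! × [f^{(5)}(22) − f^{(5)}(10)] = 1/30240 × (0.00000 − 0.00000) = 0.00000.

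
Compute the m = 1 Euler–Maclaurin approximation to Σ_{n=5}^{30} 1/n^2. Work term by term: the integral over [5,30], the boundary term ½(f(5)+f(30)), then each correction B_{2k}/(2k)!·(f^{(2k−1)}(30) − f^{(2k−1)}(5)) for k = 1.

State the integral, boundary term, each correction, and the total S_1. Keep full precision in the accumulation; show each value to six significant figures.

The integral term ∫_5^30 1/x^2 dx = 0.166667.
½[f(5) + f(30)] = ½[0.0400000 + 0.00111111] = 0.0205556.
So far: 0.187222.
k=1: B_{2}/(2)! × [f^{(1)}(30) − f^{(1)}(5)] = 1/12 × (-7.40741e-05 − (-0.0160000)) = 0.00132716.

S_1 ≈ 0.188549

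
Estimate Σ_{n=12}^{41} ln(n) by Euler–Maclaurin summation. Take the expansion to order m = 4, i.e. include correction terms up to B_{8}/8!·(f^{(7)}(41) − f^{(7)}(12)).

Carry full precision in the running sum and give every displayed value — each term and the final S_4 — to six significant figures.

The integral term ∫_12^41 ln(x) dx = 93.4376.
½[f(12) + f(41)] = ½[2.48491 + 3.71357] = 3.09924.
So far: 96.5368.
k=1: B_{2}/(2)! × [f^{(1)}(41) − f^{(1)}(12)] = 1/12 × (0.0243902 − 0.0833333) = -0.00491192.
After k=1: 96.5319.
k=2: B_{4}/(4)! × [f^{(3)}(41) − f^{(3)}(12)] = −1/720 × (2.90187e-05 − 0.00115741) = 1.56721e-06.
After k=2: 96.5319.
k=3: B_{6}/(6)! × [f^{(5)}(41) − f^{(5)}(12)] = 1/30240 × (2.07153e-07 − 9.64506e-05) = -3.18265e-09.
After k=3: 96.5319.
k=4: B_{8}/(8)! × [f^{(7)}(41) − f^{(7)}(12)] = −1/1209600 × (3.69697e-09 − 2.00939e-05) = 1.66089e-11.

S_4 ≈ 96.5319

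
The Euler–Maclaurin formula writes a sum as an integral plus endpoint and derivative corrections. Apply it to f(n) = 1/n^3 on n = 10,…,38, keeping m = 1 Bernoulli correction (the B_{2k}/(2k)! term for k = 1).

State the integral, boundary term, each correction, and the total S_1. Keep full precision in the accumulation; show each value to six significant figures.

S_1 ≈ 0.00518773

The integral term ∫_10^38 1/x^3 dx = 0.00465374.
Boundary: ½(f(10) + f(38)) = ½(0.00100000 + 1.82242e-05) = 0.000509112.
Running total after boundary: 0.00516285.
Order-1 term: 1/12 · (-1.43876e-06 − (-0.000300000)) = 2.48801e-05.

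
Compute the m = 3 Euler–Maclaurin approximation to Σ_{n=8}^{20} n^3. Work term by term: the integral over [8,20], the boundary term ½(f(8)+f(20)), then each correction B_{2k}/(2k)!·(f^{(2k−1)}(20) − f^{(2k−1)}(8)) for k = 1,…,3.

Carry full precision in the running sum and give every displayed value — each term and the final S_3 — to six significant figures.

S_3 ≈ 43316.0

∫_8^20 x^3 dx evaluates to 38976.0.
Boundary: ½(f(8) + f(20)) = ½(512.000 + 8000.00) = 4256.00.
So far: 43232.0.
Correction k=1: B_{2}/2! · (f^{(1)}(20) − f^{(1)}(8)) = 1/12 · (1200.00 − 192.000) = 84.0000.
Partial sum through k=1: 43316.0.
Correction k=2: B_{4}/4! · (f^{(3)}(20) − f^{(3)}(8)) = −1/720 · (6.00000 − 6.00000) = 0.00000.
Partial sum through k=2: 43316.0.
Correction k=3: B_{6}/6! · (f^{(5)}(20) − f^{(5)}(8)) = 1/30240 · (0.00000 − 0.00000) = 0.00000.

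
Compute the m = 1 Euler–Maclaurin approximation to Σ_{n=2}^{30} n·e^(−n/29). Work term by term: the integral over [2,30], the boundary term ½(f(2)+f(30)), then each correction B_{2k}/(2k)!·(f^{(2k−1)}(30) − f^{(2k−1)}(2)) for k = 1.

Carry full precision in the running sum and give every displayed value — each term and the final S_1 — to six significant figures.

S_1 ≈ 237.174

∫_2^30 x·e^(−x/29) dx evaluates to 230.983.
Endpoint term: (f(2) + f(30))/2 = (1.86672 + 10.6623)/2 = 6.26451.
So far: 237.247.
k=1: B_{2}/(2)! × [f^{(1)}(30) − f^{(1)}(2)] = 1/12 × (-0.0122555 − 0.868989) = -0.0734371.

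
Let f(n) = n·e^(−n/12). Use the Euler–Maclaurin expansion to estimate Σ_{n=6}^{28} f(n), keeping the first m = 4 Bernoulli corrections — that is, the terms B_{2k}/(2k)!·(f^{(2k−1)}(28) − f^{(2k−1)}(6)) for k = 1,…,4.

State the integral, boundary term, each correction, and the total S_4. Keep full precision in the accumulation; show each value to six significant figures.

S_4 ≈ 87.6052

Integral: ∫_6^28 x·e^(−x/12) dx = 84.4641.
½[f(6) + f(28)] = ½[3.63918 + 2.71522] = 3.17720.
Integral + boundary = 87.6413.
k=1: B_{2}/(2)! × [f^{(1)}(28) − f^{(1)}(6)] = 1/12 × (-0.129296 − 0.303265) = -0.0360468.
Running total after k=1: 87.6052.
k=2: B_{4}/(4)! × [f^{(3)}(28) − f^{(3)}(6)] = −1/720 × (0.000448944 − 0.0105300) = 1.40015e-05.
Running total after k=2: 87.6052.
k=3: B_{6}/(6)! × [f^{(5)}(28) − f^{(5)}(6)] = 1/30240 × (1.24707e-05 − 0.000131626) = -3.94031e-09.
Running total after k=3: 87.6052.
k=4: B_{8}/(8)! × [f^{(7)}(28) − f^{(7)}(6)] = −1/1209600 × (1.51553e-07 − 1.32032e-06) = 9.66241e-13.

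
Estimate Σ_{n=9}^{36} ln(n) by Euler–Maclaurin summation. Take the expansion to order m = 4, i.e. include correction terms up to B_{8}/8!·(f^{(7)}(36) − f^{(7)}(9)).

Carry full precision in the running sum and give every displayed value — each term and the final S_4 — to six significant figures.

Integral: ∫_9^36 ln(x) dx = 82.2317.
½[f(9) + f(36)] = ½[2.19722 + 3.58352] = 2.89037.
Integral + boundary = 85.1220.
Order-1 term: 1/12 · (0.0277778 − 0.111111) = -0.00694444.
Partial sum through k=1: 85.1151.
Order-2 term: −1/720 · (4.28669e-05 − 0.00274348) = 3.75086e-06.
Partial sum through k=2: 85.1151.
Order-3 term: 1/30240 · (3.96916e-07 − 0.000406442) = -1.34274e-08.
Partial sum through k=3: 85.1151.
Order-4 term: −1/1209600 · (9.18787e-09 − 0.000150534) = 1.24442e-10.

S_4 ≈ 85.1151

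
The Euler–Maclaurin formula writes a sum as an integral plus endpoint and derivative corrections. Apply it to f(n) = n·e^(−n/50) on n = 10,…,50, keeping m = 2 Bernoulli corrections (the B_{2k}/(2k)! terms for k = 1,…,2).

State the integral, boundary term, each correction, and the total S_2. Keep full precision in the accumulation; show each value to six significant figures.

Integral: ∫_10^50 x·e^(−x/50) dx = 616.795.
Endpoint term: (f(10) + f(50))/2 = (8.18731 + 18.3940)/2 = 13.2906.
So far: 630.086.
Correction k=1: B_{2}/2! · (f^{(1)}(50) − f^{(1)}(10)) = 1/12 · (0.00000 − 0.654985) = -0.0545821.
After k=1: 630.031.
Correction k=2: B_{4}/4! · (f^{(3)}(50) − f^{(3)}(10)) = −1/720 · (0.000294304 − 0.000916978) = 8.64826e-07.

S_2 ≈ 630.031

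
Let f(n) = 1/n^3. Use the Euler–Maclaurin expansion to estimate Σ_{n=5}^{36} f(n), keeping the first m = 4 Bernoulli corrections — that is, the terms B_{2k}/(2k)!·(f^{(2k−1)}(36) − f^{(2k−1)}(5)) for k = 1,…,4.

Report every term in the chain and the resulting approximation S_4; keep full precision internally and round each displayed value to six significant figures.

Integral: ∫_5^36 1/x^3 dx = 0.0196142.
Boundary: ½(f(5) + f(36)) = ½(0.00800000 + 2.14335e-05) = 0.00401072.
Integral + boundary = 0.0236249.
Order-1 term: 1/12 · (-1.78612e-06 − (-0.00480000)) = 0.000399851.
Running total after k=1: 0.0240248.
Order-2 term: −1/720 · (-2.75636e-08 − (-0.00384000)) = -5.33330e-06.
Running total after k=2: 0.0240194.
Order-3 term: 1/30240 · (-8.93265e-10 − (-0.00645120)) = 2.13333e-07.
Running total after k=3: 0.0240196.
Order-4 term: −1/1209600 · (-4.96259e-11 − (-0.0185795)) = -1.53600e-08.

S_4 ≈ 0.0240196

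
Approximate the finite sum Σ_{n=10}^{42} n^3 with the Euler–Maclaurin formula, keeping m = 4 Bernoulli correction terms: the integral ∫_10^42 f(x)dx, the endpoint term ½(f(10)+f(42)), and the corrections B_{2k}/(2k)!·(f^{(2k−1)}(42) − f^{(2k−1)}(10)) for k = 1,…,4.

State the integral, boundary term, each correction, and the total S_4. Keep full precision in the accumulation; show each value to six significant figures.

Integral: ∫_10^42 x^3 dx = 775424.
½[f(10) + f(42)] = ½[1000.00 + 74088.0] = 37544.0.
Running total after boundary: 812968.
k=1: B_{2}/(2)! × [f^{(1)}(42) − f^{(1)}(10)] = 1/12 × (5292.00 − 300.000) = 416.000.
Running total after k=1: 813384.
k=2: B_{4}/(4)! × [f^{(3)}(42) − f^{(3)}(10)] = −1/720 × (6.00000 − 6.00000) = 0.00000.
Running total after k=2: 813384.
k=3: B_{6}/(6)! × [f^{(5)}(42) − f^{(5)}(10)] = 1/30240 × (0.00000 − 0.00000) = 0.00000.
Running total after k=3: 813384.
k=4: B_{8}/(8)! × [f^{(7)}(42) − f^{(7)}(10)] = −1/1209600 × (0.00000 − 0.00000) = 0.00000.

S_4 ≈ 813384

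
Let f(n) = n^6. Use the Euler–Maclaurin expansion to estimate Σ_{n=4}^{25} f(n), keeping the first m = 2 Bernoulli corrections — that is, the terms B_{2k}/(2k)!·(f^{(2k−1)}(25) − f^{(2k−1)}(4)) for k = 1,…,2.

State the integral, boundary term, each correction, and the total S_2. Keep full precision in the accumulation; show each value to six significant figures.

S_2 ≈ 9.98881e+08

The integral term ∫_4^25 x^6 dx = 8.71928e+08.
Boundary: ½(f(4) + f(25)) = ½(4096.00 + 2.44141e+08) = 1.22072e+08.
Running total after boundary: 9.94001e+08.
Order-1 term: 1/12 · (5.85938e+07 − 6144.00) = 4.88230e+06.
Running total after k=1: 9.98883e+08.
Order-2 term: −1/720 · (1.87500e+06 − 7680.00) = -2593.50.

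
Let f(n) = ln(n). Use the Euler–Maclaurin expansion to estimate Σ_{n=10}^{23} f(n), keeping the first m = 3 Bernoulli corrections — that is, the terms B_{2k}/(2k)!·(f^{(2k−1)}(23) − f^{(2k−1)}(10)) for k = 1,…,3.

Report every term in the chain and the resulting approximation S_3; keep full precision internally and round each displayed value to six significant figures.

Integral: ∫_10^23 ln(x) dx = 36.0905.
Endpoint term: (f(10) + f(23))/2 = (2.30259 + 3.13549)/2 = 2.71904.
Running total after boundary: 38.8096.
Correction k=1: B_{2}/2! · (f^{(1)}(23) − f^{(1)}(10)) = 1/12 · (0.0434783 − 0.100000) = -0.00471014.
Running total after k=1: 38.8048.
Correction k=2: B_{4}/4! · (f^{(3)}(23) − f^{(3)}(10)) = −1/720 · (0.000164379 − 0.00200000) = 2.54947e-06.
Running total after k=2: 38.8048.
Correction k=3: B_{6}/6! · (f^{(5)}(23) − f^{(5)}(10)) = 1/30240 · (3.72883e-06 − 0.000240000) = -7.81320e-09.

S_3 ≈ 38.8048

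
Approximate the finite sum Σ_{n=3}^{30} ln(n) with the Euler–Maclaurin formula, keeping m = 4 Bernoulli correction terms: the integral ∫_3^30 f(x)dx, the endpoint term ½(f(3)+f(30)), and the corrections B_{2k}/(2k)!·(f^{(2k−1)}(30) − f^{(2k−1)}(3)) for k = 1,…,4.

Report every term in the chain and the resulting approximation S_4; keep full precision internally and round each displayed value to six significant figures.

The integral term ∫_3^30 ln(x) dx = 71.7401.
½[f(3) + f(30)] = ½[1.09861 + 3.40120] = 2.24990.
Running total after boundary: 73.9900.
Correction k=1: B_{2}/2! · (f^{(1)}(30) − f^{(1)}(3)) = 1/12 · (0.0333333 − 0.333333) = -0.0250000.
Partial sum through k=1: 73.9650.
Correction k=2: B_{4}/4! · (f^{(3)}(30) − f^{(3)}(3)) = −1/720 · (7.40741e-05 − 0.0740741) = 0.000102778.
Partial sum through k=2: 73.9651.
Correction k=3: B_{6}/6! · (f^{(5)}(30) − f^{(5)}(3)) = 1/30240 · (9.87654e-07 − 0.0987654) = -3.26602e-06.
Partial sum through k=3: 73.9651.
Correction k=4: B_{8}/8! · (f^{(7)}(30) − f^{(7)}(3)) = −1/1209600 · (3.29218e-08 − 0.329218) = 2.72171e-07.

S_4 ≈ 73.9651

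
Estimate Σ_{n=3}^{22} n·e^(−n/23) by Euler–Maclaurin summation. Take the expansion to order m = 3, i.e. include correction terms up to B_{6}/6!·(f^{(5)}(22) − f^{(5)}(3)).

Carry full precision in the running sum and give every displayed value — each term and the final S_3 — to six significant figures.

∫_3^22 x·e^(−x/23) dx evaluates to 127.198.
Boundary: ½(f(3) + f(22)) = ½(2.63314 + 8.45299) = 5.54307.
Integral + boundary = 132.741.
Correction k=1: B_{2}/2! · (f^{(1)}(22) − f^{(1)}(3)) = 1/12 · (0.0167055 − 0.763229) = -0.0622103.
Partial sum through k=1: 132.679.
Correction k=2: B_{4}/4! · (f^{(3)}(22) − f^{(3)}(3)) = −1/720 · (0.00148423 − 0.00476117) = 4.55130e-06.
Partial sum through k=2: 132.679.
Correction k=3: B_{6}/6! · (f^{(5)}(22) − f^{(5)}(3)) = 1/30240 · (5.55177e-06 − 1.52733e-05) = -3.21478e-10.

S_3 ≈ 132.679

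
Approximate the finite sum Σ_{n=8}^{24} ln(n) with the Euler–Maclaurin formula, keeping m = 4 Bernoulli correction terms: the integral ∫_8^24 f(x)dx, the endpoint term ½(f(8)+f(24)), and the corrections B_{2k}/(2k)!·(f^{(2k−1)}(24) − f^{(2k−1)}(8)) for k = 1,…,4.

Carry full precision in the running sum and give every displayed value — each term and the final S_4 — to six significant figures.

The integral term ∫_8^24 ln(x) dx = 43.6378.
Endpoint term: (f(8) + f(24))/2 = (2.07944 + 3.17805)/2 = 2.62875.
Integral + boundary = 46.2665.
Correction k=1: B_{2}/2! · (f^{(1)}(24) − f^{(1)}(8)) = 1/12 · (0.0416667 − 0.125000) = -0.00694444.
Running total after k=1: 46.2596.
Correction k=2: B_{4}/4! · (f^{(3)}(24) − f^{(3)}(8)) = −1/720 · (0.000144676 − 0.00390625) = 5.22441e-06.
Running total after k=2: 46.2596.
Correction k=3: B_{6}/6! · (f^{(5)}(24) − f^{(5)}(8)) = 1/30240 · (3.01408e-06 − 0.000732422) = -2.41206e-08.
Running total after k=3: 46.2596.
Correction k=4: B_{8}/8! · (f^{(7)}(24) − f^{(7)}(8)) = −1/1209600 · (1.56983e-07 − 0.000343323) = 2.83702e-10.

S_4 ≈ 46.2596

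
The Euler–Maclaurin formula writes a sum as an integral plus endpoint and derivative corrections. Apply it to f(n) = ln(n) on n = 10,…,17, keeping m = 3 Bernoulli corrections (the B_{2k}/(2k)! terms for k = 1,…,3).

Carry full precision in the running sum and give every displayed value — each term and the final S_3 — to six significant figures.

S_3 ≈ 20.7032

The integral term ∫_10^17 ln(x) dx = 18.1388.
Endpoint term: (f(10) + f(17))/2 = (2.30259 + 2.83321)/2 = 2.56790.
So far: 20.7067.
Order-1 term: 1/12 · (0.0588235 − 0.100000) = -0.00343137.
After k=1: 20.7032.
Order-2 term: −1/720 · (0.000407083 − 0.00200000) = 2.21238e-06.
After k=2: 20.7032.
Order-3 term: 1/30240 · (1.69031e-05 − 0.000240000) = -7.37754e-09.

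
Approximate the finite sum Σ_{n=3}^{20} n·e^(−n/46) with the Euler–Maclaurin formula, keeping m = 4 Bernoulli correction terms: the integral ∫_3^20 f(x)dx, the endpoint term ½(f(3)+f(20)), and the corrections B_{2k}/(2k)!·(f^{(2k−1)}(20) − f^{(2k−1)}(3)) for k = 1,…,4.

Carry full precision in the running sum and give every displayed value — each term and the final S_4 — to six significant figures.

The integral term ∫_3^20 x·e^(−x/46) dx = 146.168.
Boundary: ½(f(3) + f(20)) = ½(2.81059 + 12.9481) = 7.87935.
Running total after boundary: 154.048.
Correction k=1: B_{2}/2! · (f^{(1)}(20) − f^{(1)}(3)) = 1/12 · (0.365925 − 0.875764) = -0.0424866.
After k=1: 154.005.
Correction k=2: B_{4}/4! · (f^{(3)}(20) − f^{(3)}(3)) = −1/720 · (0.000784847 − 0.00129938) = 7.14632e-07.
After k=2: 154.005.
Correction k=3: B_{6}/6! · (f^{(5)}(20) − f^{(5)}(3)) = 1/30240 · (6.60095e-07 − 1.03255e-06) = -1.23168e-11.
After k=3: 154.005.
Correction k=4: B_{8}/8! · (f^{(7)}(20) − f^{(7)}(3)) = −1/1209600 · (4.48620e-10 − 6.85744e-10) = 1.96036e-16.

S_4 ≈ 154.005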